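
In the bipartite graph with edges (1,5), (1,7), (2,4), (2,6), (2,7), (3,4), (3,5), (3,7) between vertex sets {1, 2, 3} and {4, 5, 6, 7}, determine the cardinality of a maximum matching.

Step 1: List the neighbors of each left vertex:
  1: 5, 7
  2: 4, 6, 7
  3: 4, 5, 7

Step 2: Greedily match left vertices, then look for augmenting paths:
  Match 1 -- 5
  Match 2 -- 4
  Match 3 -- 7
  No augmenting path remains.

Step 3: Verify this is maximum:
  Matching size 3 = min(|L|, |R|) = min(3, 4), which is an upper bound, so this matching is maximum.

Maximum matching: {(1,5), (2,4), (3,7)}
Size: 3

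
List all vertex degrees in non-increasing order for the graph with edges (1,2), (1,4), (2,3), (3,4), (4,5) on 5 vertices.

Step 1: Count edges incident to each vertex:
  deg(1) = 2 (neighbors: 2, 4)
  deg(2) = 2 (neighbors: 1, 3)
  deg(3) = 2 (neighbors: 2, 4)
  deg(4) = 3 (neighbors: 1, 3, 5)
  deg(5) = 1 (neighbors: 4)

Step 2: Sort degrees in non-increasing order:
  Degrees: [2, 2, 2, 3, 1] -> sorted: [3, 2, 2, 2, 1]

Degree sequence: [3, 2, 2, 2, 1]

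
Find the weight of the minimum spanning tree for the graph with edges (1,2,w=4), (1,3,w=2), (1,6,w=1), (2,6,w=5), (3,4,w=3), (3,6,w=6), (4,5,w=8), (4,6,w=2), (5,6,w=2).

Apply Kruskal's algorithm (sort edges by weight, add if no cycle):

Sorted edges by weight:
  (1,6) w=1
  (1,3) w=2
  (4,6) w=2
  (5,6) w=2
  (3,4) w=3
  (1,2) w=4
  (2,6) w=5
  (3,6) w=6
  (4,5) w=8

Add edge (1,6) w=1 -- no cycle. Running total: 1
Add edge (1,3) w=2 -- no cycle. Running total: 3
Add edge (4,6) w=2 -- no cycle. Running total: 5
Add edge (5,6) w=2 -- no cycle. Running total: 7
Skip edge (3,4) w=3 -- would create cycle
Add edge (1,2) w=4 -- no cycle. Running total: 11

MST edges: (1,6,w=1), (1,3,w=2), (4,6,w=2), (5,6,w=2), (1,2,w=4)
Total MST weight: 1 + 2 + 2 + 2 + 4 = 11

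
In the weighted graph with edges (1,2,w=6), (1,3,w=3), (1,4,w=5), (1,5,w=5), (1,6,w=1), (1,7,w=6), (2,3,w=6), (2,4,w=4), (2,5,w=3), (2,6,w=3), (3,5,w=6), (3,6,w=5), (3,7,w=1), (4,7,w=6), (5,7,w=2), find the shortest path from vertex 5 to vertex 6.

Step 1: Build adjacency list with weights:
  1: 2(w=6), 3(w=3), 4(w=5), 5(w=5), 6(w=1), 7(w=6)
  2: 1(w=6), 3(w=6), 4(w=4), 5(w=3), 6(w=3)
  3: 1(w=3), 2(w=6), 5(w=6), 6(w=5), 7(w=1)
  4: 1(w=5), 2(w=4), 7(w=6)
  5: 1(w=5), 2(w=3), 3(w=6), 7(w=2)
  6: 1(w=1), 2(w=3), 3(w=5)
  7: 1(w=6), 3(w=1), 4(w=6), 5(w=2)

Step 2: Apply Dijkstra's algorithm from vertex 5:
  Visit vertex 5 (distance=0)
    Update dist[1] = 5
    Update dist[2] = 3
    Update dist[3] = 6
    Update dist[7] = 2
  Visit vertex 7 (distance=2)
    Update dist[3] = 3
    Update dist[4] = 8
  Visit vertex 2 (distance=3)
    Update dist[4] = 7
    Update dist[6] = 6
  Visit vertex 3 (distance=3)
  Visit vertex 1 (distance=5)
  Visit vertex 6 (distance=6)

Step 3: Shortest path: 5 -> 1 -> 6
Total weight: 5 + 1 = 6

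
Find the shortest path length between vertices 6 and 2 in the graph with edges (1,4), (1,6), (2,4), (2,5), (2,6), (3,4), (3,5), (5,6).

Step 1: Build adjacency list:
  1: 4, 6
  2: 4, 5, 6
  3: 4, 5
  4: 1, 2, 3
  5: 2, 3, 6
  6: 1, 2, 5

Step 2: BFS from vertex 6 to find shortest path to 2:
  vertex 1 reached at distance 1
  vertex 2 reached at distance 1

Step 3: Shortest path: 6 -> 2
Path length: 1 edge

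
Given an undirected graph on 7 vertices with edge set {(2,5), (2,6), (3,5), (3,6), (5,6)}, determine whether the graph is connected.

Step 1: Build adjacency list from edges:
  1: (none)
  2: 5, 6
  3: 5, 6
  4: (none)
  5: 2, 3, 6
  6: 2, 3, 5
  7: (none)

Step 2: Run BFS/DFS from vertex 1:
  Visited: {1}
  Reached 1 of 7 vertices

Step 3: Only 1 of 7 vertices reached. Graph is disconnected.
Connected components: {1}, {2, 3, 5, 6}, {4}, {7}
Answer: No, the graph is not connected (4 components).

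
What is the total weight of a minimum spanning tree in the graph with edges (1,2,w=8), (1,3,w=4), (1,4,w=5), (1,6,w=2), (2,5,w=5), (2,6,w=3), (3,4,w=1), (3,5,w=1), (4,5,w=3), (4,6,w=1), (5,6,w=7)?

Apply Kruskal's algorithm (sort edges by weight, add if no cycle):

Sorted edges by weight:
  (3,5) w=1
  (3,4) w=1
  (4,6) w=1
  (1,6) w=2
  (2,6) w=3
  (4,5) w=3
  (1,3) w=4
  (1,4) w=5
  (2,5) w=5
  (5,6) w=7
  (1,2) w=8

Add edge (3,5) w=1 -- no cycle. Running total: 1
Add edge (3,4) w=1 -- no cycle. Running total: 2
Add edge (4,6) w=1 -- no cycle. Running total: 3
Add edge (1,6) w=2 -- no cycle. Running total: 5
Add edge (2,6) w=3 -- no cycle. Running total: 8

MST edges: (3,5,w=1), (3,4,w=1), (4,6,w=1), (1,6,w=2), (2,6,w=3)
Total MST weight: 1 + 1 + 1 + 2 + 3 = 8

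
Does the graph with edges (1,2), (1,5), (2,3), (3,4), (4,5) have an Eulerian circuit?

Step 1: Find the degree of each vertex:
  deg(1) = 2
  deg(2) = 2
  deg(3) = 2
  deg(4) = 2
  deg(5) = 2

Step 2: Count vertices with odd degree:
  All vertices have even degree (0 odd-degree vertices)

Step 3: Apply Euler's theorem:
  - Eulerian circuit exists iff graph is connected and all vertices have even degree
  - Eulerian path exists iff graph is connected and has 0 or 2 odd-degree vertices

Graph is connected with 0 odd-degree vertices.
Both Eulerian circuit and Eulerian path exist.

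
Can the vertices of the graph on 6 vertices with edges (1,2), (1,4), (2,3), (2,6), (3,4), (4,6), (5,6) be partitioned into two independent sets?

Step 1: Attempt 2-coloring using BFS:
  Start at vertex 1, assign color 0
  Color vertex 2 with color 1 (neighbor of 1)
  Color vertex 4 with color 1 (neighbor of 1)
  Color vertex 3 with color 0 (neighbor of 2)
  Color vertex 6 with color 0 (neighbor of 2)
  Color vertex 5 with color 1 (neighbor of 6)

Step 2: 2-coloring succeeded. No conflicts found.
  Set A (color 0): {1, 3, 6}
  Set B (color 1): {2, 4, 5}

The graph is bipartite with partition {1, 3, 6}, {2, 4, 5}.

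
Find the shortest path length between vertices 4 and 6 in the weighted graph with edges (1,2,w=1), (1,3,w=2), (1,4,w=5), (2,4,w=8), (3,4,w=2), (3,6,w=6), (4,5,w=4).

Step 1: Build adjacency list with weights:
  1: 2(w=1), 3(w=2), 4(w=5)
  2: 1(w=1), 4(w=8)
  3: 1(w=2), 4(w=2), 6(w=6)
  4: 1(w=5), 2(w=8), 3(w=2), 5(w=4)
  5: 4(w=4)
  6: 3(w=6)

Step 2: Apply Dijkstra's algorithm from vertex 4:
  Visit vertex 4 (distance=0)
    Update dist[1] = 5
    Update dist[2] = 8
    Update dist[3] = 2
    Update dist[5] = 4
  Visit vertex 3 (distance=2)
    Update dist[1] = 4
    Update dist[6] = 8
  Visit vertex 1 (distance=4)
    Update dist[2] = 5
  Visit vertex 5 (distance=4)
  Visit vertex 2 (distance=5)
  Visit vertex 6 (distance=8)

Step 3: Shortest path: 4 -> 3 -> 6
Total weight: 2 + 6 = 8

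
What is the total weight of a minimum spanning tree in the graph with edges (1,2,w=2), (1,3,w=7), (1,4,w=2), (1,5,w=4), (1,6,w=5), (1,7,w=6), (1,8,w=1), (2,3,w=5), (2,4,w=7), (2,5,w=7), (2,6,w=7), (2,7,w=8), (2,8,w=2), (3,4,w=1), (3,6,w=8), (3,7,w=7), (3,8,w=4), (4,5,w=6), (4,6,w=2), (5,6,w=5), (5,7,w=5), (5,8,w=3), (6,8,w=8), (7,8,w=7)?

Apply Kruskal's algorithm (sort edges by weight, add if no cycle):

Sorted edges by weight:
  (1,8) w=1
  (3,4) w=1
  (1,2) w=2
  (1,4) w=2
  (2,8) w=2
  (4,6) w=2
  (5,8) w=3
  (1,5) w=4
  (3,8) w=4
  (1,6) w=5
  (2,3) w=5
  (5,6) w=5
  (5,7) w=5
  (1,7) w=6
  (4,5) w=6
  (1,3) w=7
  (2,4) w=7
  (2,5) w=7
  (2,6) w=7
  (3,7) w=7
  (7,8) w=7
  (2,7) w=8
  (3,6) w=8
  (6,8) w=8

Add edge (1,8) w=1 -- no cycle. Running total: 1
Add edge (3,4) w=1 -- no cycle. Running total: 2
Add edge (1,2) w=2 -- no cycle. Running total: 4
Add edge (1,4) w=2 -- no cycle. Running total: 6
Skip edge (2,8) w=2 -- would create cycle
Add edge (4,6) w=2 -- no cycle. Running total: 8
Add edge (5,8) w=3 -- no cycle. Running total: 11
Skip edge (1,5) w=4 -- would create cycle
Skip edge (3,8) w=4 -- would create cycle
Skip edge (1,6) w=5 -- would create cycle
Skip edge (2,3) w=5 -- would create cycle
Skip edge (5,6) w=5 -- would create cycle
Add edge (5,7) w=5 -- no cycle. Running total: 16

MST edges: (1,8,w=1), (3,4,w=1), (1,2,w=2), (1,4,w=2), (4,6,w=2), (5,8,w=3), (5,7,w=5)
Total MST weight: 1 + 1 + 2 + 2 + 2 + 3 + 5 = 16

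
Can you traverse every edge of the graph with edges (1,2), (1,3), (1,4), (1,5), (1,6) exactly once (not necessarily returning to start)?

Step 1: Find the degree of each vertex:
  deg(1) = 5
  deg(2) = 1
  deg(3) = 1
  deg(4) = 1
  deg(5) = 1
  deg(6) = 1

Step 2: Count vertices with odd degree:
  Odd-degree vertices: 1, 2, 3, 4, 5, 6 (6 total)

Step 3: Apply Euler's theorem:
  - Eulerian circuit exists iff graph is connected and all vertices have even degree
  - Eulerian path exists iff graph is connected and has 0 or 2 odd-degree vertices

Graph has 6 odd-degree vertices (need 0 or 2).
Neither Eulerian path nor Eulerian circuit exists.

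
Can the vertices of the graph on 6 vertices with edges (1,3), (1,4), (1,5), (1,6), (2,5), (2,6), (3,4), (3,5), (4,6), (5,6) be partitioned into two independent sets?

Step 1: Attempt 2-coloring using BFS:
  Start at vertex 1, assign color 0
  Color vertex 3 with color 1 (neighbor of 1)
  Color vertex 4 with color 1 (neighbor of 1)
  Color vertex 5 with color 1 (neighbor of 1)
  Color vertex 6 with color 1 (neighbor of 1)

Step 2: Conflict found! Vertices 3 and 4 are adjacent but have the same color.
This means the graph contains an odd cycle.

The graph is NOT bipartite.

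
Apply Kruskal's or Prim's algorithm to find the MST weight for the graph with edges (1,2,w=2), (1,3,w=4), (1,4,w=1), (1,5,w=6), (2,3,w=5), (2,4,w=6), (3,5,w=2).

Apply Kruskal's algorithm (sort edges by weight, add if no cycle):

Sorted edges by weight:
  (1,4) w=1
  (1,2) w=2
  (3,5) w=2
  (1,3) w=4
  (2,3) w=5
  (1,5) w=6
  (2,4) w=6

Add edge (1,4) w=1 -- no cycle. Running total: 1
Add edge (1,2) w=2 -- no cycle. Running total: 3
Add edge (3,5) w=2 -- no cycle. Running total: 5
Add edge (1,3) w=4 -- no cycle. Running total: 9

MST edges: (1,4,w=1), (1,2,w=2), (3,5,w=2), (1,3,w=4)
Total MST weight: 1 + 2 + 2 + 4 = 9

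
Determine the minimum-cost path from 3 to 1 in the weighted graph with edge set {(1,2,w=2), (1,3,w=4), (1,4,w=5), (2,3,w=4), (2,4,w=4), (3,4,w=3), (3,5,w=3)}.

Step 1: Build adjacency list with weights:
  1: 2(w=2), 3(w=4), 4(w=5)
  2: 1(w=2), 3(w=4), 4(w=4)
  3: 1(w=4), 2(w=4), 4(w=3), 5(w=3)
  4: 1(w=5), 2(w=4), 3(w=3)
  5: 3(w=3)

Step 2: Apply Dijkstra's algorithm from vertex 3:
  Visit vertex 3 (distance=0)
    Update dist[1] = 4
    Update dist[2] = 4
    Update dist[4] = 3
    Update dist[5] = 3
  Visit vertex 4 (distance=3)
  Visit vertex 5 (distance=3)
  Visit vertex 1 (distance=4)

Step 3: Shortest path: 3 -> 1
Total weight: 4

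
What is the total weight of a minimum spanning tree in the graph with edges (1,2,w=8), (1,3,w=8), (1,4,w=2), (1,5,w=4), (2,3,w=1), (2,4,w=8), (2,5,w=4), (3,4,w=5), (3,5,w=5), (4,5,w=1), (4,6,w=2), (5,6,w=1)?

Apply Kruskal's algorithm (sort edges by weight, add if no cycle):

Sorted edges by weight:
  (2,3) w=1
  (4,5) w=1
  (5,6) w=1
  (1,4) w=2
  (4,6) w=2
  (1,5) w=4
  (2,5) w=4
  (3,4) w=5
  (3,5) w=5
  (1,2) w=8
  (1,3) w=8
  (2,4) w=8

Add edge (2,3) w=1 -- no cycle. Running total: 1
Add edge (4,5) w=1 -- no cycle. Running total: 2
Add edge (5,6) w=1 -- no cycle. Running total: 3
Add edge (1,4) w=2 -- no cycle. Running total: 5
Skip edge (4,6) w=2 -- would create cycle
Skip edge (1,5) w=4 -- would create cycle
Add edge (2,5) w=4 -- no cycle. Running total: 9

MST edges: (2,3,w=1), (4,5,w=1), (5,6,w=1), (1,4,w=2), (2,5,w=4)
Total MST weight: 1 + 1 + 1 + 2 + 4 = 9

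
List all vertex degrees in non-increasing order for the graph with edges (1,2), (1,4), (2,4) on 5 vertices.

Step 1: Count edges incident to each vertex:
  deg(1) = 2 (neighbors: 2, 4)
  deg(2) = 2 (neighbors: 1, 4)
  deg(3) = 0 (neighbors: none)
  deg(4) = 2 (neighbors: 1, 2)
  deg(5) = 0 (neighbors: none)

Step 2: Sort degrees in non-increasing order:
  Degrees: [2, 2, 0, 2, 0] -> sorted: [2, 2, 2, 0, 0]

Degree sequence: [2, 2, 2, 0, 0]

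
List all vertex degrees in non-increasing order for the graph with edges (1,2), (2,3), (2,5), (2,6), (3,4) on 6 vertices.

Step 1: Count edges incident to each vertex:
  deg(1) = 1 (neighbors: 2)
  deg(2) = 4 (neighbors: 1, 3, 5, 6)
  deg(3) = 2 (neighbors: 2, 4)
  deg(4) = 1 (neighbors: 3)
  deg(5) = 1 (neighbors: 2)
  deg(6) = 1 (neighbors: 2)

Step 2: Sort degrees in non-increasing order:
  Degrees: [1, 4, 2, 1, 1, 1] -> sorted: [4, 2, 1, 1, 1, 1]

Degree sequence: [4, 2, 1, 1, 1, 1]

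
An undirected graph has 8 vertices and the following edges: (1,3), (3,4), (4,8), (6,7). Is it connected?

Step 1: Build adjacency list from edges:
  1: 3
  2: (none)
  3: 1, 4
  4: 3, 8
  5: (none)
  6: 7
  7: 6
  8: 4

Step 2: Run BFS/DFS from vertex 1:
  Visited: {1, 3, 4, 8}
  Reached 4 of 8 vertices

Step 3: Only 4 of 8 vertices reached. Graph is disconnected.
Connected components: {1, 3, 4, 8}, {2}, {5}, {6, 7}
Answer: No, the graph is not connected (4 components).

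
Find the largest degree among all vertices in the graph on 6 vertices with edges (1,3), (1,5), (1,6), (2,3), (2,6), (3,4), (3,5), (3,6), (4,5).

Step 1: Count edges incident to each vertex:
  deg(1) = 3 (neighbors: 3, 5, 6)
  deg(2) = 2 (neighbors: 3, 6)
  deg(3) = 5 (neighbors: 1, 2, 4, 5, 6)
  deg(4) = 2 (neighbors: 3, 5)
  deg(5) = 3 (neighbors: 1, 3, 4)
  deg(6) = 3 (neighbors: 1, 2, 3)

Step 2: Find maximum:
  max(3, 2, 5, 2, 3, 3) = 5 (vertex 3)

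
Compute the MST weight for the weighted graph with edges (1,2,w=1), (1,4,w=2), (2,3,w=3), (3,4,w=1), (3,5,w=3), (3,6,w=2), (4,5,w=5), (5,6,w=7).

Apply Kruskal's algorithm (sort edges by weight, add if no cycle):

Sorted edges by weight:
  (1,2) w=1
  (3,4) w=1
  (1,4) w=2
  (3,6) w=2
  (2,3) w=3
  (3,5) w=3
  (4,5) w=5
  (5,6) w=7

Add edge (1,2) w=1 -- no cycle. Running total: 1
Add edge (3,4) w=1 -- no cycle. Running total: 2
Add edge (1,4) w=2 -- no cycle. Running total: 4
Add edge (3,6) w=2 -- no cycle. Running total: 6
Skip edge (2,3) w=3 -- would create cycle
Add edge (3,5) w=3 -- no cycle. Running total: 9

MST edges: (1,2,w=1), (3,4,w=1), (1,4,w=2), (3,6,w=2), (3,5,w=3)
Total MST weight: 1 + 1 + 2 + 2 + 3 = 9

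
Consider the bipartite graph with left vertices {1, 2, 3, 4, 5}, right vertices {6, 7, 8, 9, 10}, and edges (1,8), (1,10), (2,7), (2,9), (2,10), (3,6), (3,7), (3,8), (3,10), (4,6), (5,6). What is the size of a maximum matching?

Step 1: List the neighbors of each left vertex:
  1: 8, 10
  2: 7, 9, 10
  3: 6, 7, 8, 10
  4: 6
  5: 6

Step 2: Greedily match left vertices, then look for augmenting paths:
  Match 1 -- 8
  Match 2 -- 7
  Match 3 -- 10
  Match 4 -- 6
  No augmenting path remains.

Step 3: Verify this is maximum:
  Matching has size 4. The vertex set {1, 2, 3, 6} covers every edge and has size 4; any matching has at most one edge per cover vertex, so 4 is maximum (König's theorem).

Maximum matching: {(1,8), (2,7), (3,10), (4,6)}
Size: 4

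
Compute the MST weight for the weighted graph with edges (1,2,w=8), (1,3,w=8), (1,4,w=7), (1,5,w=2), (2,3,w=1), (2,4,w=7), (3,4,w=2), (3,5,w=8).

Apply Kruskal's algorithm (sort edges by weight, add if no cycle):

Sorted edges by weight:
  (2,3) w=1
  (1,5) w=2
  (3,4) w=2
  (1,4) w=7
  (2,4) w=7
  (1,2) w=8
  (1,3) w=8
  (3,5) w=8

Add edge (2,3) w=1 -- no cycle. Running total: 1
Add edge (1,5) w=2 -- no cycle. Running total: 3
Add edge (3,4) w=2 -- no cycle. Running total: 5
Add edge (1,4) w=7 -- no cycle. Running total: 12

MST edges: (2,3,w=1), (1,5,w=2), (3,4,w=2), (1,4,w=7)
Total MST weight: 1 + 2 + 2 + 7 = 12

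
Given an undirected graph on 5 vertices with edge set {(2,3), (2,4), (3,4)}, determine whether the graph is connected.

Step 1: Build adjacency list from edges:
  1: (none)
  2: 3, 4
  3: 2, 4
  4: 2, 3
  5: (none)

Step 2: Run BFS/DFS from vertex 1:
  Visited: {1}
  Reached 1 of 5 vertices

Step 3: Only 1 of 5 vertices reached. Graph is disconnected.
Connected components: {1}, {2, 3, 4}, {5}
Answer: No, the graph is not connected (3 components).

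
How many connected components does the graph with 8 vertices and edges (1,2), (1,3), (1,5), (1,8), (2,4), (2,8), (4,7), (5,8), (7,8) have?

Step 1: Build adjacency list from edges:
  1: 2, 3, 5, 8
  2: 1, 4, 8
  3: 1
  4: 2, 7
  5: 1, 8
  6: (none)
  7: 4, 8
  8: 1, 2, 5, 7

Step 2: Run BFS/DFS from vertex 1:
  Visited: {1, 2, 3, 5, 8, 4, 7}
  Reached 7 of 8 vertices

Step 3: Only 7 of 8 vertices reached. Graph is disconnected.
Connected components: {1, 2, 3, 4, 5, 7, 8}, {6}
Number of connected components: 2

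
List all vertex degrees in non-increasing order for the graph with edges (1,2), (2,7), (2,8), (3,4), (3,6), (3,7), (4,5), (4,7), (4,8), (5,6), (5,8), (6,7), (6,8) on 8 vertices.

Step 1: Count edges incident to each vertex:
  deg(1) = 1 (neighbors: 2)
  deg(2) = 3 (neighbors: 1, 7, 8)
  deg(3) = 3 (neighbors: 4, 6, 7)
  deg(4) = 4 (neighbors: 3, 5, 7, 8)
  deg(5) = 3 (neighbors: 4, 6, 8)
  deg(6) = 4 (neighbors: 3, 5, 7, 8)
  deg(7) = 4 (neighbors: 2, 3, 4, 6)
  deg(8) = 4 (neighbors: 2, 4, 5, 6)

Step 2: Sort degrees in non-increasing order:
  Degrees: [1, 3, 3, 4, 3, 4, 4, 4] -> sorted: [4, 4, 4, 4, 3, 3, 3, 1]

Degree sequence: [4, 4, 4, 4, 3, 3, 3, 1]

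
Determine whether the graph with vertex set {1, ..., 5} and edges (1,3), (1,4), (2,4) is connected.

Step 1: Build adjacency list from edges:
  1: 3, 4
  2: 4
  3: 1
  4: 1, 2
  5: (none)

Step 2: Run BFS/DFS from vertex 1:
  Visited: {1, 3, 4, 2}
  Reached 4 of 5 vertices

Step 3: Only 4 of 5 vertices reached. Graph is disconnected.
Connected components: {1, 2, 3, 4}, {5}
Answer: No, the graph is not connected (2 components).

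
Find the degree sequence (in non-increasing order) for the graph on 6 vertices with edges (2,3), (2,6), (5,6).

Step 1: Count edges incident to each vertex:
  deg(1) = 0 (neighbors: none)
  deg(2) = 2 (neighbors: 3, 6)
  deg(3) = 1 (neighbors: 2)
  deg(4) = 0 (neighbors: none)
  deg(5) = 1 (neighbors: 6)
  deg(6) = 2 (neighbors: 2, 5)

Step 2: Sort degrees in non-increasing order:
  Degrees: [0, 2, 1, 0, 1, 2] -> sorted: [2, 2, 1, 1, 0, 0]

Degree sequence: [2, 2, 1, 1, 0, 0]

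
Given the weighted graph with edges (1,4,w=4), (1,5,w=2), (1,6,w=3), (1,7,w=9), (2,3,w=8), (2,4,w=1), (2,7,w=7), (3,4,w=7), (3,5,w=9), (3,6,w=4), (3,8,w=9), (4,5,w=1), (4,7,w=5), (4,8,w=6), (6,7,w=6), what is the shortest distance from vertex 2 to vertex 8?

Step 1: Build adjacency list with weights:
  1: 4(w=4), 5(w=2), 6(w=3), 7(w=9)
  2: 3(w=8), 4(w=1), 7(w=7)
  3: 2(w=8), 4(w=7), 5(w=9), 6(w=4), 8(w=9)
  4: 1(w=4), 2(w=1), 3(w=7), 5(w=1), 7(w=5), 8(w=6)
  5: 1(w=2), 3(w=9), 4(w=1)
  6: 1(w=3), 3(w=4), 7(w=6)
  7: 1(w=9), 2(w=7), 4(w=5), 6(w=6)
  8: 3(w=9), 4(w=6)

Step 2: Apply Dijkstra's algorithm from vertex 2:
  Visit vertex 2 (distance=0)
    Update dist[3] = 8
    Update dist[4] = 1
    Update dist[7] = 7
  Visit vertex 4 (distance=1)
    Update dist[1] = 5
    Update dist[5] = 2
    Update dist[7] = 6
    Update dist[8] = 7
  Visit vertex 5 (distance=2)
    Update dist[1] = 4
  Visit vertex 1 (distance=4)
    Update dist[6] = 7
  Visit vertex 7 (distance=6)
  Visit vertex 6 (distance=7)
  Visit vertex 8 (distance=7)

Step 3: Shortest path: 2 -> 4 -> 8
Total weight: 1 + 6 = 7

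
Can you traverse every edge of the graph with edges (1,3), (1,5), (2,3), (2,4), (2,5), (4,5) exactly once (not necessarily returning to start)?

Step 1: Find the degree of each vertex:
  deg(1) = 2
  deg(2) = 3
  deg(3) = 2
  deg(4) = 2
  deg(5) = 3

Step 2: Count vertices with odd degree:
  Odd-degree vertices: 2, 5 (2 total)

Step 3: Apply Euler's theorem:
  - Eulerian circuit exists iff graph is connected and all vertices have even degree
  - Eulerian path exists iff graph is connected and has 0 or 2 odd-degree vertices

Graph is connected with exactly 2 odd-degree vertices (2, 5).
Eulerian path exists (starting and ending at the odd-degree vertices), but no Eulerian circuit.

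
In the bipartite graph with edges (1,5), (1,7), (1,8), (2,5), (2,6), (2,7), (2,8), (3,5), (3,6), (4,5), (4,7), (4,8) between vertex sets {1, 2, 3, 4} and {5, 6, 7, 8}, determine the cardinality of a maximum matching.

Step 1: List the neighbors of each left vertex:
  1: 5, 7, 8
  2: 5, 6, 7, 8
  3: 5, 6
  4: 5, 7, 8

Step 2: Greedily match left vertices, then look for augmenting paths:
  Match 1 -- 8
  Match 2 -- 6
  Match 3 -- 5
  Match 4 -- 7
  No augmenting path remains.

Step 3: Verify this is maximum:
  Matching size 4 = min(|L|, |R|) = min(4, 4), which is an upper bound, so this matching is maximum.

Maximum matching: {(1,8), (2,6), (3,5), (4,7)}
Size: 4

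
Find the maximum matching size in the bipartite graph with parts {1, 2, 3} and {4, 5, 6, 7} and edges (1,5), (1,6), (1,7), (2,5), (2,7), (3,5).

Step 1: List the neighbors of each left vertex:
  1: 5, 6, 7
  2: 5, 7
  3: 5

Step 2: Greedily match left vertices, then look for augmenting paths:
  Match 1 -- 6
  Match 2 -- 7
  Match 3 -- 5
  No augmenting path remains.

Step 3: Verify this is maximum:
  Matching size 3 = min(|L|, |R|) = min(3, 4), which is an upper bound, so this matching is maximum.

Maximum matching: {(1,6), (2,7), (3,5)}
Size: 3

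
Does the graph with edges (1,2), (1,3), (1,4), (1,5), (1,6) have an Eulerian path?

Step 1: Find the degree of each vertex:
  deg(1) = 5
  deg(2) = 1
  deg(3) = 1
  deg(4) = 1
  deg(5) = 1
  deg(6) = 1

Step 2: Count vertices with odd degree:
  Odd-degree vertices: 1, 2, 3, 4, 5, 6 (6 total)

Step 3: Apply Euler's theorem:
  - Eulerian circuit exists iff graph is connected and all vertices have even degree
  - Eulerian path exists iff graph is connected and has 0 or 2 odd-degree vertices

Graph has 6 odd-degree vertices (need 0 or 2).
Neither Eulerian path nor Eulerian circuit exists.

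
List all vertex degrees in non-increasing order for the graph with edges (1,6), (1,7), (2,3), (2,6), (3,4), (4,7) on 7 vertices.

Step 1: Count edges incident to each vertex:
  deg(1) = 2 (neighbors: 6, 7)
  deg(2) = 2 (neighbors: 3, 6)
  deg(3) = 2 (neighbors: 2, 4)
  deg(4) = 2 (neighbors: 3, 7)
  deg(5) = 0 (neighbors: none)
  deg(6) = 2 (neighbors: 1, 2)
  deg(7) = 2 (neighbors: 1, 4)

Step 2: Sort degrees in non-increasing order:
  Degrees: [2, 2, 2, 2, 0, 2, 2] -> sorted: [2, 2, 2, 2, 2, 2, 0]

Degree sequence: [2, 2, 2, 2, 2, 2, 0]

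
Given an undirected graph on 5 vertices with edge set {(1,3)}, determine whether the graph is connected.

Step 1: Build adjacency list from edges:
  1: 3
  2: (none)
  3: 1
  4: (none)
  5: (none)

Step 2: Run BFS/DFS from vertex 1:
  Visited: {1, 3}
  Reached 2 of 5 vertices

Step 3: Only 2 of 5 vertices reached. Graph is disconnected.
Connected components: {1, 3}, {2}, {4}, {5}
Answer: No, the graph is not connected (4 components).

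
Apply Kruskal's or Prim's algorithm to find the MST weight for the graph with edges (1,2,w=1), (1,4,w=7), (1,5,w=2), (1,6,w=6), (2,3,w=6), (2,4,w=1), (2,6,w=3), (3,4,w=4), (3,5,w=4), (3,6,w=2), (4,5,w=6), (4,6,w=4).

Apply Kruskal's algorithm (sort edges by weight, add if no cycle):

Sorted edges by weight:
  (1,2) w=1
  (2,4) w=1
  (1,5) w=2
  (3,6) w=2
  (2,6) w=3
  (3,4) w=4
  (3,5) w=4
  (4,6) w=4
  (1,6) w=6
  (2,3) w=6
  (4,5) w=6
  (1,4) w=7

Add edge (1,2) w=1 -- no cycle. Running total: 1
Add edge (2,4) w=1 -- no cycle. Running total: 2
Add edge (1,5) w=2 -- no cycle. Running total: 4
Add edge (3,6) w=2 -- no cycle. Running total: 6
Add edge (2,6) w=3 -- no cycle. Running total: 9

MST edges: (1,2,w=1), (2,4,w=1), (1,5,w=2), (3,6,w=2), (2,6,w=3)
Total MST weight: 1 + 1 + 2 + 2 + 3 = 9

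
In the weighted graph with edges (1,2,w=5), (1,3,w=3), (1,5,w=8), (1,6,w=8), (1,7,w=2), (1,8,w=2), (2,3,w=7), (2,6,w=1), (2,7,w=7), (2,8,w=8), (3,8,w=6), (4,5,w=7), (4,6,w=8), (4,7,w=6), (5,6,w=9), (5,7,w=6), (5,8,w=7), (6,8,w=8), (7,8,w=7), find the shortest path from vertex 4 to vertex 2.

Step 1: Build adjacency list with weights:
  1: 2(w=5), 3(w=3), 5(w=8), 6(w=8), 7(w=2), 8(w=2)
  2: 1(w=5), 3(w=7), 6(w=1), 7(w=7), 8(w=8)
  3: 1(w=3), 2(w=7), 8(w=6)
  4: 5(w=7), 6(w=8), 7(w=6)
  5: 1(w=8), 4(w=7), 6(w=9), 7(w=6), 8(w=7)
  6: 1(w=8), 2(w=1), 4(w=8), 5(w=9), 8(w=8)
  7: 1(w=2), 2(w=7), 4(w=6), 5(w=6), 8(w=7)
  8: 1(w=2), 2(w=8), 3(w=6), 5(w=7), 6(w=8), 7(w=7)

Step 2: Apply Dijkstra's algorithm from vertex 4:
  Visit vertex 4 (distance=0)
    Update dist[5] = 7
    Update dist[6] = 8
    Update dist[7] = 6
  Visit vertex 7 (distance=6)
    Update dist[1] = 8
    Update dist[2] = 13
    Update dist[8] = 13
  Visit vertex 5 (distance=7)
  Visit vertex 1 (distance=8)
    Update dist[3] = 11
    Update dist[8] = 10
  Visit vertex 6 (distance=8)
    Update dist[2] = 9
  Visit vertex 2 (distance=9)

Step 3: Shortest path: 4 -> 6 -> 2
Total weight: 8 + 1 = 9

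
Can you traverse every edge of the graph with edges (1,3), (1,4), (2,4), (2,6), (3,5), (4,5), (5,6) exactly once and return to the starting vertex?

Step 1: Find the degree of each vertex:
  deg(1) = 2
  deg(2) = 2
  deg(3) = 2
  deg(4) = 3
  deg(5) = 3
  deg(6) = 2

Step 2: Count vertices with odd degree:
  Odd-degree vertices: 4, 5 (2 total)

Step 3: Apply Euler's theorem:
  - Eulerian circuit exists iff graph is connected and all vertices have even degree
  - Eulerian path exists iff graph is connected and has 0 or 2 odd-degree vertices

Graph is connected with exactly 2 odd-degree vertices (4, 5).
Eulerian path exists (starting and ending at the odd-degree vertices), but no Eulerian circuit.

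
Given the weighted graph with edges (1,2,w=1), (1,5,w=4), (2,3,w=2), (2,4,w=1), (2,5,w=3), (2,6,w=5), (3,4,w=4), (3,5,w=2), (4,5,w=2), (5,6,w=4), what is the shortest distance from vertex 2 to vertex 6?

Step 1: Build adjacency list with weights:
  1: 2(w=1), 5(w=4)
  2: 1(w=1), 3(w=2), 4(w=1), 5(w=3), 6(w=5)
  3: 2(w=2), 4(w=4), 5(w=2)
  4: 2(w=1), 3(w=4), 5(w=2)
  5: 1(w=4), 2(w=3), 3(w=2), 4(w=2), 6(w=4)
  6: 2(w=5), 5(w=4)

Step 2: Apply Dijkstra's algorithm from vertex 2:
  Visit vertex 2 (distance=0)
    Update dist[1] = 1
    Update dist[3] = 2
    Update dist[4] = 1
    Update dist[5] = 3
    Update dist[6] = 5
  Visit vertex 1 (distance=1)
  Visit vertex 4 (distance=1)
  Visit vertex 3 (distance=2)
  Visit vertex 5 (distance=3)
  Visit vertex 6 (distance=5)

Step 3: Shortest path: 2 -> 6
Total weight: 5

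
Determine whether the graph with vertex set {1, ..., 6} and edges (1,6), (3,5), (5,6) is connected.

Step 1: Build adjacency list from edges:
  1: 6
  2: (none)
  3: 5
  4: (none)
  5: 3, 6
  6: 1, 5

Step 2: Run BFS/DFS from vertex 1:
  Visited: {1, 6, 5, 3}
  Reached 4 of 6 vertices

Step 3: Only 4 of 6 vertices reached. Graph is disconnected.
Connected components: {1, 3, 5, 6}, {2}, {4}
Answer: No, the graph is not connected (3 components).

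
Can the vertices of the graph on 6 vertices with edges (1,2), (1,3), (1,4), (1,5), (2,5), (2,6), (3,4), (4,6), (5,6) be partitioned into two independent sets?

Step 1: Attempt 2-coloring using BFS:
  Start at vertex 1, assign color 0
  Color vertex 2 with color 1 (neighbor of 1)
  Color vertex 3 with color 1 (neighbor of 1)
  Color vertex 4 with color 1 (neighbor of 1)
  Color vertex 5 with color 1 (neighbor of 1)

Step 2: Conflict found! Vertices 2 and 5 are adjacent but have the same color.
This means the graph contains an odd cycle.

The graph is NOT bipartite.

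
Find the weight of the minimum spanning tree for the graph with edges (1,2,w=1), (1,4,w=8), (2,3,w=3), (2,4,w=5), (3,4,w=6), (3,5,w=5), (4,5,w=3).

Apply Kruskal's algorithm (sort edges by weight, add if no cycle):

Sorted edges by weight:
  (1,2) w=1
  (2,3) w=3
  (4,5) w=3
  (2,4) w=5
  (3,5) w=5
  (3,4) w=6
  (1,4) w=8

Add edge (1,2) w=1 -- no cycle. Running total: 1
Add edge (2,3) w=3 -- no cycle. Running total: 4
Add edge (4,5) w=3 -- no cycle. Running total: 7
Add edge (2,4) w=5 -- no cycle. Running total: 12

MST edges: (1,2,w=1), (2,3,w=3), (4,5,w=3), (2,4,w=5)
Total MST weight: 1 + 3 + 3 + 5 = 12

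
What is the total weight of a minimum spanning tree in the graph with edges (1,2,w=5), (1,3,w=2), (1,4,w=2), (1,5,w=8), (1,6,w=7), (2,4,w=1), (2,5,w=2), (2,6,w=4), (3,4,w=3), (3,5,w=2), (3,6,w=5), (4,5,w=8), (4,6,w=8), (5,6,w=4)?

Apply Kruskal's algorithm (sort edges by weight, add if no cycle):

Sorted edges by weight:
  (2,4) w=1
  (1,4) w=2
  (1,3) w=2
  (2,5) w=2
  (3,5) w=2
  (3,4) w=3
  (2,6) w=4
  (5,6) w=4
  (1,2) w=5
  (3,6) w=5
  (1,6) w=7
  (1,5) w=8
  (4,5) w=8
  (4,6) w=8

Add edge (2,4) w=1 -- no cycle. Running total: 1
Add edge (1,4) w=2 -- no cycle. Running total: 3
Add edge (1,3) w=2 -- no cycle. Running total: 5
Add edge (2,5) w=2 -- no cycle. Running total: 7
Skip edge (3,5) w=2 -- would create cycle
Skip edge (3,4) w=3 -- would create cycle
Add edge (2,6) w=4 -- no cycle. Running total: 11

MST edges: (2,4,w=1), (1,4,w=2), (1,3,w=2), (2,5,w=2), (2,6,w=4)
Total MST weight: 1 + 2 + 2 + 2 + 4 = 11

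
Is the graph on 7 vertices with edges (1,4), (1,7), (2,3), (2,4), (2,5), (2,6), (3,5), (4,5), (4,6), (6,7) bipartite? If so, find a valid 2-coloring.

Step 1: Attempt 2-coloring using BFS:
  Start at vertex 1, assign color 0
  Color vertex 4 with color 1 (neighbor of 1)
  Color vertex 7 with color 1 (neighbor of 1)
  Color vertex 2 with color 0 (neighbor of 4)
  Color vertex 5 with color 0 (neighbor of 4)
  Color vertex 6 with color 0 (neighbor of 4)
  Color vertex 3 with color 1 (neighbor of 2)

Step 2: Conflict found! Vertices 2 and 5 are adjacent but have the same color.
This means the graph contains an odd cycle.

The graph is NOT bipartite.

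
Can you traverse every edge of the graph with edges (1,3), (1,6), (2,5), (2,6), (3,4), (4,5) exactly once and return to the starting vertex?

Step 1: Find the degree of each vertex:
  deg(1) = 2
  deg(2) = 2
  deg(3) = 2
  deg(4) = 2
  deg(5) = 2
  deg(6) = 2

Step 2: Count vertices with odd degree:
  All vertices have even degree (0 odd-degree vertices)

Step 3: Apply Euler's theorem:
  - Eulerian circuit exists iff graph is connected and all vertices have even degree
  - Eulerian path exists iff graph is connected and has 0 or 2 odd-degree vertices

Graph is connected with 0 odd-degree vertices.
Both Eulerian circuit and Eulerian path exist.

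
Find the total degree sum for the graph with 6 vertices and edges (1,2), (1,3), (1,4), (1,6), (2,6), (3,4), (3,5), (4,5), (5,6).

Step 1: Count edges incident to each vertex:
  deg(1) = 4 (neighbors: 2, 3, 4, 6)
  deg(2) = 2 (neighbors: 1, 6)
  deg(3) = 3 (neighbors: 1, 4, 5)
  deg(4) = 3 (neighbors: 1, 3, 5)
  deg(5) = 3 (neighbors: 3, 4, 6)
  deg(6) = 3 (neighbors: 1, 2, 5)

Step 2: Sum all degrees:
  4 + 2 + 3 + 3 + 3 + 3 = 18

Verification: sum of degrees = 2 * |E| = 2 * 9 = 18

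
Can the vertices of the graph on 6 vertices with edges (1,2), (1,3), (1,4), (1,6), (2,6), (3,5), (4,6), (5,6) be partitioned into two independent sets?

Step 1: Attempt 2-coloring using BFS:
  Start at vertex 1, assign color 0
  Color vertex 2 with color 1 (neighbor of 1)
  Color vertex 3 with color 1 (neighbor of 1)
  Color vertex 4 with color 1 (neighbor of 1)
  Color vertex 6 with color 1 (neighbor of 1)

Step 2: Conflict found! Vertices 2 and 6 are adjacent but have the same color.
This means the graph contains an odd cycle.

The graph is NOT bipartite.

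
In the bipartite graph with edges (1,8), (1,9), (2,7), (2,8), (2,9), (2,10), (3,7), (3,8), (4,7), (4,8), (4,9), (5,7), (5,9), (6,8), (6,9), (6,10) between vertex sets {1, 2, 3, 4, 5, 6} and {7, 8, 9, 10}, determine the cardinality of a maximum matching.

Step 1: List the neighbors of each left vertex:
  1: 8, 9
  2: 7, 8, 9, 10
  3: 7, 8
  4: 7, 8, 9
  5: 7, 9
  6: 8, 9, 10

Step 2: Greedily match left vertices, then look for augmenting paths:
  Match 1 -- 8
  Match 2 -- 7
  Match 4 -- 9
  Match 6 -- 10
  No augmenting path remains.

Step 3: Verify this is maximum:
  Matching size 4 = min(|L|, |R|) = min(6, 4), which is an upper bound, so this matching is maximum.

Maximum matching: {(1,8), (2,7), (4,9), (6,10)}
Size: 4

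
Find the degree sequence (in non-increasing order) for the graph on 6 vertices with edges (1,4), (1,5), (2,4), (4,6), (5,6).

Step 1: Count edges incident to each vertex:
  deg(1) = 2 (neighbors: 4, 5)
  deg(2) = 1 (neighbors: 4)
  deg(3) = 0 (neighbors: none)
  deg(4) = 3 (neighbors: 1, 2, 6)
  deg(5) = 2 (neighbors: 1, 6)
  deg(6) = 2 (neighbors: 4, 5)

Step 2: Sort degrees in non-increasing order:
  Degrees: [2, 1, 0, 3, 2, 2] -> sorted: [3, 2, 2, 2, 1, 0]

Degree sequence: [3, 2, 2, 2, 1, 0]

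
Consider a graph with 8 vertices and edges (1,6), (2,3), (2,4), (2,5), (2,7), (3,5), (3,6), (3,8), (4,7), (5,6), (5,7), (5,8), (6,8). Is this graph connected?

Step 1: Build adjacency list from edges:
  1: 6
  2: 3, 4, 5, 7
  3: 2, 5, 6, 8
  4: 2, 7
  5: 2, 3, 6, 7, 8
  6: 1, 3, 5, 8
  7: 2, 4, 5
  8: 3, 5, 6

Step 2: Run BFS/DFS from vertex 1:
  Visited: {1, 6, 3, 5, 8, 2, 7, 4}
  Reached 8 of 8 vertices

Step 3: All 8 vertices reached from vertex 1, so the graph is connected.
Answer: Yes, the graph is connected.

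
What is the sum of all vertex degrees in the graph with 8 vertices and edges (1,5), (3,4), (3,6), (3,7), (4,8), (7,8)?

Step 1: Count edges incident to each vertex:
  deg(1) = 1 (neighbors: 5)
  deg(2) = 0 (neighbors: none)
  deg(3) = 3 (neighbors: 4, 6, 7)
  deg(4) = 2 (neighbors: 3, 8)
  deg(5) = 1 (neighbors: 1)
  deg(6) = 1 (neighbors: 3)
  deg(7) = 2 (neighbors: 3, 8)
  deg(8) = 2 (neighbors: 4, 7)

Step 2: Sum all degrees:
  1 + 0 + 3 + 2 + 1 + 1 + 2 + 2 = 12

Verification: sum of degrees = 2 * |E| = 2 * 6 = 12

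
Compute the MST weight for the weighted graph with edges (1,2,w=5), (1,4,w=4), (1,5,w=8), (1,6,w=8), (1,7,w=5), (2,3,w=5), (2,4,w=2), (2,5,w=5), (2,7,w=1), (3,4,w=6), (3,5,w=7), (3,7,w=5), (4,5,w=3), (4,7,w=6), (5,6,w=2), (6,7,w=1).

Apply Kruskal's algorithm (sort edges by weight, add if no cycle):

Sorted edges by weight:
  (2,7) w=1
  (6,7) w=1
  (2,4) w=2
  (5,6) w=2
  (4,5) w=3
  (1,4) w=4
  (1,2) w=5
  (1,7) w=5
  (2,3) w=5
  (2,5) w=5
  (3,7) w=5
  (3,4) w=6
  (4,7) w=6
  (3,5) w=7
  (1,6) w=8
  (1,5) w=8

Add edge (2,7) w=1 -- no cycle. Running total: 1
Add edge (6,7) w=1 -- no cycle. Running total: 2
Add edge (2,4) w=2 -- no cycle. Running total: 4
Add edge (5,6) w=2 -- no cycle. Running total: 6
Skip edge (4,5) w=3 -- would create cycle
Add edge (1,4) w=4 -- no cycle. Running total: 10
Skip edge (1,2) w=5 -- would create cycle
Skip edge (1,7) w=5 -- would create cycle
Add edge (2,3) w=5 -- no cycle. Running total: 15

MST edges: (2,7,w=1), (6,7,w=1), (2,4,w=2), (5,6,w=2), (1,4,w=4), (2,3,w=5)
Total MST weight: 1 + 1 + 2 + 2 + 4 + 5 = 15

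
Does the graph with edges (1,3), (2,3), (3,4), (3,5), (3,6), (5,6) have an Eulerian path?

Step 1: Find the degree of each vertex:
  deg(1) = 1
  deg(2) = 1
  deg(3) = 5
  deg(4) = 1
  deg(5) = 2
  deg(6) = 2

Step 2: Count vertices with odd degree:
  Odd-degree vertices: 1, 2, 3, 4 (4 total)

Step 3: Apply Euler's theorem:
  - Eulerian circuit exists iff graph is connected and all vertices have even degree
  - Eulerian path exists iff graph is connected and has 0 or 2 odd-degree vertices

Graph has 4 odd-degree vertices (need 0 or 2).
Neither Eulerian path nor Eulerian circuit exists.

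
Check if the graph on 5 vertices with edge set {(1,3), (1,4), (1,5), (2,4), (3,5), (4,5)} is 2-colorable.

Step 1: Attempt 2-coloring using BFS:
  Start at vertex 1, assign color 0
  Color vertex 3 with color 1 (neighbor of 1)
  Color vertex 4 with color 1 (neighbor of 1)
  Color vertex 5 with color 1 (neighbor of 1)

Step 2: Conflict found! Vertices 3 and 5 are adjacent but have the same color.
This means the graph contains an odd cycle.

The graph is NOT bipartite.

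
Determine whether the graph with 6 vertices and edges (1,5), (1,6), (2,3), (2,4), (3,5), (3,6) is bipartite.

Step 1: Attempt 2-coloring using BFS:
  Start at vertex 1, assign color 0
  Color vertex 5 with color 1 (neighbor of 1)
  Color vertex 6 with color 1 (neighbor of 1)
  Color vertex 3 with color 0 (neighbor of 5)
  Color vertex 2 with color 1 (neighbor of 3)
  Color vertex 4 with color 0 (neighbor of 2)

Step 2: 2-coloring succeeded. No conflicts found.
  Set A (color 0): {1, 3, 4}
  Set B (color 1): {2, 5, 6}

The graph is bipartite with partition {1, 3, 4}, {2, 5, 6}.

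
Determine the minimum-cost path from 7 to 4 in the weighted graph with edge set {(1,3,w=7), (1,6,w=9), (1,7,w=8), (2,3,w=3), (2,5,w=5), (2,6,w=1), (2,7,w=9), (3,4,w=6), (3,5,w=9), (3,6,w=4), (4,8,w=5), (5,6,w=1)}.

Step 1: Build adjacency list with weights:
  1: 3(w=7), 6(w=9), 7(w=8)
  2: 3(w=3), 5(w=5), 6(w=1), 7(w=9)
  3: 1(w=7), 2(w=3), 4(w=6), 5(w=9), 6(w=4)
  4: 3(w=6), 8(w=5)
  5: 2(w=5), 3(w=9), 6(w=1)
  6: 1(w=9), 2(w=1), 3(w=4), 5(w=1)
  7: 1(w=8), 2(w=9)
  8: 4(w=5)

Step 2: Apply Dijkstra's algorithm from vertex 7:
  Visit vertex 7 (distance=0)
    Update dist[1] = 8
    Update dist[2] = 9
  Visit vertex 1 (distance=8)
    Update dist[3] = 15
    Update dist[6] = 17
  Visit vertex 2 (distance=9)
    Update dist[3] = 12
    Update dist[5] = 14
    Update dist[6] = 10
  Visit vertex 6 (distance=10)
    Update dist[5] = 11
  Visit vertex 5 (distance=11)
  Visit vertex 3 (distance=12)
    Update dist[4] = 18
  Visit vertex 4 (distance=18)
    Update dist[8] = 23

Step 3: Shortest path: 7 -> 2 -> 3 -> 4
Total weight: 9 + 3 + 6 = 18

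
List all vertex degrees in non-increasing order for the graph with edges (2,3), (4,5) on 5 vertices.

Step 1: Count edges incident to each vertex:
  deg(1) = 0 (neighbors: none)
  deg(2) = 1 (neighbors: 3)
  deg(3) = 1 (neighbors: 2)
  deg(4) = 1 (neighbors: 5)
  deg(5) = 1 (neighbors: 4)

Step 2: Sort degrees in non-increasing order:
  Degrees: [0, 1, 1, 1, 1] -> sorted: [1, 1, 1, 1, 0]

Degree sequence: [1, 1, 1, 1, 0]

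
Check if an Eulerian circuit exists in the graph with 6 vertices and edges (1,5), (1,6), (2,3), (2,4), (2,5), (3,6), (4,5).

Step 1: Find the degree of each vertex:
  deg(1) = 2
  deg(2) = 3
  deg(3) = 2
  deg(4) = 2
  deg(5) = 3
  deg(6) = 2

Step 2: Count vertices with odd degree:
  Odd-degree vertices: 2, 5 (2 total)

Step 3: Apply Euler's theorem:
  - Eulerian circuit exists iff graph is connected and all vertices have even degree
  - Eulerian path exists iff graph is connected and has 0 or 2 odd-degree vertices

Graph is connected with exactly 2 odd-degree vertices (2, 5).
Eulerian path exists (starting and ending at the odd-degree vertices), but no Eulerian circuit.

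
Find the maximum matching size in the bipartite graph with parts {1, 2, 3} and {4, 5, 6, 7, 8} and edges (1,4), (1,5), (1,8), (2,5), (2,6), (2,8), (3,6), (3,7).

Step 1: List the neighbors of each left vertex:
  1: 4, 5, 8
  2: 5, 6, 8
  3: 6, 7

Step 2: Greedily match left vertices, then look for augmenting paths:
  Match 1 -- 4
  Match 2 -- 5
  Match 3 -- 6
  No augmenting path remains.

Step 3: Verify this is maximum:
  Matching size 3 = min(|L|, |R|) = min(3, 5), which is an upper bound, so this matching is maximum.

Maximum matching: {(1,4), (2,5), (3,6)}
Size: 3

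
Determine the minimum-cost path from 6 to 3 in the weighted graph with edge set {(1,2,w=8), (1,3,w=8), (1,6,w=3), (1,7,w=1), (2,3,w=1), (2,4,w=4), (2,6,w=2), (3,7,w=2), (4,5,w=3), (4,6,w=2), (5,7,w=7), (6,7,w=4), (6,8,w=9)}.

Step 1: Build adjacency list with weights:
  1: 2(w=8), 3(w=8), 6(w=3), 7(w=1)
  2: 1(w=8), 3(w=1), 4(w=4), 6(w=2)
  3: 1(w=8), 2(w=1), 7(w=2)
  4: 2(w=4), 5(w=3), 6(w=2)
  5: 4(w=3), 7(w=7)
  6: 1(w=3), 2(w=2), 4(w=2), 7(w=4), 8(w=9)
  7: 1(w=1), 3(w=2), 5(w=7), 6(w=4)
  8: 6(w=9)

Step 2: Apply Dijkstra's algorithm from vertex 6:
  Visit vertex 6 (distance=0)
    Update dist[1] = 3
    Update dist[2] = 2
    Update dist[4] = 2
    Update dist[7] = 4
    Update dist[8] = 9
  Visit vertex 2 (distance=2)
    Update dist[3] = 3
  Visit vertex 4 (distance=2)
    Update dist[5] = 5
  Visit vertex 1 (distance=3)
  Visit vertex 3 (distance=3)

Step 3: Shortest path: 6 -> 2 -> 3
Total weight: 2 + 1 = 3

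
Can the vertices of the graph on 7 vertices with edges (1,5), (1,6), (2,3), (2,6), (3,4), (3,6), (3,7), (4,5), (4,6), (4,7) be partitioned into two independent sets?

Step 1: Attempt 2-coloring using BFS:
  Start at vertex 1, assign color 0
  Color vertex 5 with color 1 (neighbor of 1)
  Color vertex 6 with color 1 (neighbor of 1)
  Color vertex 4 with color 0 (neighbor of 5)
  Color vertex 2 with color 0 (neighbor of 6)
  Color vertex 3 with color 0 (neighbor of 6)

Step 2: Conflict found! Vertices 4 and 3 are adjacent but have the same color.
This means the graph contains an odd cycle.

The graph is NOT bipartite.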